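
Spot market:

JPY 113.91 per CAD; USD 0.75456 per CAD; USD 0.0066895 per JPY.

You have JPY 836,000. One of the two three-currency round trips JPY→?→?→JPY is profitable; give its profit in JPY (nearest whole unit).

Profit: JPY 8,244

Profitable loop is JPY → USD → CAD → JPY:
JPY 836,000 × 0.0066895 = USD 5,592.42
USD 5,592.42 ÷ 0.75456 = CAD 7,411.50
CAD 7,411.50 × 113.91 = JPY 844,244
Profit = JPY 844,244 − JPY 836,000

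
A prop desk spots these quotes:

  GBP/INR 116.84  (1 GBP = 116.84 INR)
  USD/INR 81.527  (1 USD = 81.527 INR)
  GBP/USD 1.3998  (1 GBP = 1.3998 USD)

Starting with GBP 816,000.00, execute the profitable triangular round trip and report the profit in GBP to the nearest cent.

Profit: GBP 19,438.06

Profitable loop is GBP → INR → USD → GBP:
GBP 816,000.00 × 116.84 = INR 95,341,440.00
INR 95,341,440.00 ÷ 81.527 = USD 1,169,446.20
USD 1,169,446.20 ÷ 1.3998 = GBP 835,438.06
Profit = GBP 835,438.06 − GBP 816,000.00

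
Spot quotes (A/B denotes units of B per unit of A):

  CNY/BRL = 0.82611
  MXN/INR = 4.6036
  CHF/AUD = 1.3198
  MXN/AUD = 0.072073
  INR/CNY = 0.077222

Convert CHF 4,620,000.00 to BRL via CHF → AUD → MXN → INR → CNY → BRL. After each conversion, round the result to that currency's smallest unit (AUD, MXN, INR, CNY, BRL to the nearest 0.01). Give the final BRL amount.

CHF 4,620,000.00 × 1.3198 = AUD 6,097,476.00
AUD 6,097,476.00 ÷ 0.072073 = MXN 84,601,390.26
MXN 84,601,390.26 × 4.6036 = INR 389,470,960.20
INR 389,470,960.20 × 0.077222 = CNY 30,075,726.49
CNY 30,075,726.49 × 0.82611 = BRL 24,845,858.41

BRL 24,845,858.41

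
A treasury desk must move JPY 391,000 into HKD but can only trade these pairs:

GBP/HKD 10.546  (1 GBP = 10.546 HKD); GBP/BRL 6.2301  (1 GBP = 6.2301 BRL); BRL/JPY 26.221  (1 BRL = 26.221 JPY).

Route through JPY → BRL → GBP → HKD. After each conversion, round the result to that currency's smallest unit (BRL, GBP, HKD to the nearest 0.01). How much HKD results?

JPY 391,000 ÷ 26.221 = BRL 14,911.71
BRL 14,911.71 ÷ 6.2301 = GBP 2,393.49
GBP 2,393.49 × 10.546 = HKD 25,241.75

HKD 25,241.75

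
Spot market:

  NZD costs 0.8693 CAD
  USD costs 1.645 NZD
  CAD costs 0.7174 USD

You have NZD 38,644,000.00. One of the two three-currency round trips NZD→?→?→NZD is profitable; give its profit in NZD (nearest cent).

Profitable loop is NZD → CAD → USD → NZD:
NZD 38,644,000.00 × 0.8693 = CAD 33,593,229.20
CAD 33,593,229.20 × 0.7174 = USD 24,099,782.63
USD 24,099,782.63 × 1.645 = NZD 39,644,142.42
Profit = NZD 39,644,142.42 − NZD 38,644,000.00

Profit: NZD 1,000,142.42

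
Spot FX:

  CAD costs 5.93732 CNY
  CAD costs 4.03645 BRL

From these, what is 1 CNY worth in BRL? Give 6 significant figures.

CNY/BRL = 0.679844

1 CNY ÷ 5.93732 = 0.168426 CAD
0.168426 CAD × 4.03645 = 0.679844 BRL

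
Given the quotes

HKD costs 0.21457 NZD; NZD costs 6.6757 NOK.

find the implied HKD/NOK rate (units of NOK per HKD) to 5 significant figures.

HKD/NOK = 1.4324

1 HKD × 0.21457 = 0.21457 NZD
0.21457 NZD × 6.6757 = 1.4324 NOK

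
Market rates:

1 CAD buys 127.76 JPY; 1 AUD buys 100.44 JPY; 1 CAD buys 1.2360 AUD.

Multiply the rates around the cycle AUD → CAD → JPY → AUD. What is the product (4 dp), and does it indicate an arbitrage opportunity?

1.0291 (arbitrage exists)

Around AUD → CAD → JPY → AUD: 1 ÷ 1.2360 × 127.76 ÷ 100.44 = 1.029129
Product > 1; profitable direction is AUD → CAD → JPY → AUD.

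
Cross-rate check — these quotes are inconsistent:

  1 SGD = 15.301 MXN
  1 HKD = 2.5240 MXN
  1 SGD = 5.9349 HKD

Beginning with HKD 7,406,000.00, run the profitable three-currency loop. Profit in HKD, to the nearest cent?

Profit: HKD 158,857.76

Profitable loop is HKD → SGD → MXN → HKD:
HKD 7,406,000.00 ÷ 5.9349 = SGD 1,247,872.75
SGD 1,247,872.75 × 15.301 = MXN 19,093,700.99
MXN 19,093,700.99 ÷ 2.5240 = HKD 7,564,857.76
Profit = HKD 7,564,857.76 − HKD 7,406,000.00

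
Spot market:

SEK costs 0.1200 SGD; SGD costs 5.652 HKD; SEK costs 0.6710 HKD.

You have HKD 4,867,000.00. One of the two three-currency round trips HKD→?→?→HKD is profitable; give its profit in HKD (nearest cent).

Profit: HKD 52,514.28

Profitable loop is HKD → SEK → SGD → HKD:
HKD 4,867,000.00 ÷ 0.6710 = SEK 7,253,353.20
SEK 7,253,353.20 × 0.1200 = SGD 870,402.38
SGD 870,402.38 × 5.652 = HKD 4,919,514.28
Profit = HKD 4,919,514.28 − HKD 4,867,000.00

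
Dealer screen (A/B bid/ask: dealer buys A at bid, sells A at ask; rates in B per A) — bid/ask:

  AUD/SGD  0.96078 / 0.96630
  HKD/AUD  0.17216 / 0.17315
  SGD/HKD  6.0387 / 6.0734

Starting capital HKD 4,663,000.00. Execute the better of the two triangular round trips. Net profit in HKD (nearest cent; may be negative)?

Best loop HKD → AUD → SGD → HKD:
HKD 4,663,000.00 × 0.17216 (sell HKD at bid) = AUD 802,782.08
AUD 802,782.08 × 0.96078 (sell AUD at bid) = SGD 771,296.97
SGD 771,296.97 × 6.0387 (sell SGD at bid) = HKD 4,657,630.99

Net result: HKD -5,369.01 (no profitable arbitrage after spreads)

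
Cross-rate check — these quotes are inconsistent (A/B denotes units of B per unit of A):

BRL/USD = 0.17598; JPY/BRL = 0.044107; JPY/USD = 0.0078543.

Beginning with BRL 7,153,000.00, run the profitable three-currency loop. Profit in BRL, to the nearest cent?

Profit: BRL 85,104.98

Profitable loop is BRL → JPY → USD → BRL:
BRL 7,153,000.00 ÷ 0.044107 = JPY 162,173,805
JPY 162,173,805 × 0.0078543 = USD 1,273,761.71
USD 1,273,761.71 ÷ 0.17598 = BRL 7,238,104.98
Profit = BRL 7,238,104.98 − BRL 7,153,000.00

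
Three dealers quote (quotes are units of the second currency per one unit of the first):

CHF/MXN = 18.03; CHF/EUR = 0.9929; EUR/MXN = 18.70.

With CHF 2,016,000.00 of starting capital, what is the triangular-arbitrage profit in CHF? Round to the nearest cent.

Profitable loop is CHF → EUR → MXN → CHF:
CHF 2,016,000.00 × 0.9929 = EUR 2,001,686.40
EUR 2,001,686.40 × 18.70 = MXN 37,431,535.68
MXN 37,431,535.68 ÷ 18.03 = CHF 2,076,069.64
Profit = CHF 2,076,069.64 − CHF 2,016,000.00

Profit: CHF 60,069.64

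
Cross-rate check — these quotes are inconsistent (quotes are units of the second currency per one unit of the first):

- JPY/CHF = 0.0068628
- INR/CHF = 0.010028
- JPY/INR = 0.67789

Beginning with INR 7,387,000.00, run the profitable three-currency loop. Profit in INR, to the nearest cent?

Profit: INR 70,545.11

Profitable loop is INR → JPY → CHF → INR:
INR 7,387,000.00 ÷ 0.67789 = JPY 10,897,048
JPY 10,897,048 × 0.0068628 = CHF 74,784.26
CHF 74,784.26 ÷ 0.010028 = INR 7,457,545.11
Profit = INR 7,457,545.11 − INR 7,387,000.00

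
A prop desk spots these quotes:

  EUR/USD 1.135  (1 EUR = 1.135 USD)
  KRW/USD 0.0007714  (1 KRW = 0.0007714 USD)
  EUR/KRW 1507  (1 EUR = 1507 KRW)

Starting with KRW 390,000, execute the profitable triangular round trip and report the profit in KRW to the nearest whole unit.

Profit: KRW 9,449

Profitable loop is KRW → USD → EUR → KRW:
KRW 390,000 × 0.0007714 = USD 300.85
USD 300.85 ÷ 1.135 = EUR 265.06
EUR 265.06 × 1507 = KRW 399,449
Profit = KRW 399,449 − KRW 390,000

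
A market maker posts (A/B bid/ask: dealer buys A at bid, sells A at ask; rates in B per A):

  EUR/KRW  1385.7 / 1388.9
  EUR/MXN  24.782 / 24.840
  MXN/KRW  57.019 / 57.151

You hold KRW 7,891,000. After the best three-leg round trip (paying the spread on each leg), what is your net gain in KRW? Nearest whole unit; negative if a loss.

Best loop KRW → EUR → MXN → KRW:
KRW 7,891,000 ÷ 1388.9 (buy EUR at ask) = EUR 5,681.47
EUR 5,681.47 × 24.782 (sell EUR at bid) = MXN 140,798.30
MXN 140,798.30 × 57.019 (sell MXN at bid) = KRW 8,028,178

Net profit: KRW 137,178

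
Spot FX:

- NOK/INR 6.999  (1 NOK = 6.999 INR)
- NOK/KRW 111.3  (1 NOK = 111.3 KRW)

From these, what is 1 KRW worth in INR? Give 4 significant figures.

KRW/INR = 0.06288

1 KRW ÷ 111.3 = 0.00898473 NOK
0.00898473 NOK × 6.999 = 0.0628841 INR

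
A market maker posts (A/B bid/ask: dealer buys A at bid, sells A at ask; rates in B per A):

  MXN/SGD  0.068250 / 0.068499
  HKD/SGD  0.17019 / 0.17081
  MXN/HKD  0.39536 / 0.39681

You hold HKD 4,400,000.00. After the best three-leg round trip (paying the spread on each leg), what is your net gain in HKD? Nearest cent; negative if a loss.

Best loop HKD → MXN → SGD → HKD:
HKD 4,400,000.00 ÷ 0.39681 (buy MXN at ask) = MXN 11,088,430.23
MXN 11,088,430.23 × 0.068250 (sell MXN at bid) = SGD 756,785.36
SGD 756,785.36 ÷ 0.17081 (buy HKD at ask) = HKD 4,430,568.25

Net profit: HKD 30,568.25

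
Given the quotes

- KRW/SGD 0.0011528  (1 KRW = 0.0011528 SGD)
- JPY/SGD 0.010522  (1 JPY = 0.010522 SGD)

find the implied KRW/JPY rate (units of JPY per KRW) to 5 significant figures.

KRW/JPY = 0.10956

1 KRW × 0.0011528 = 0.0011528 SGD
0.0011528 SGD ÷ 0.010522 = 0.109561 JPY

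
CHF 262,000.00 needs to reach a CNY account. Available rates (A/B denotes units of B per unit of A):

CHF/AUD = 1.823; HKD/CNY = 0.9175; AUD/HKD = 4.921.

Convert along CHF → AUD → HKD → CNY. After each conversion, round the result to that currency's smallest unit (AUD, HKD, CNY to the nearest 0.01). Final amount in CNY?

CNY 2,156,489.75

CHF 262,000.00 × 1.823 = AUD 477,626.00
AUD 477,626.00 × 4.921 = HKD 2,350,397.55
HKD 2,350,397.55 × 0.9175 = CNY 2,156,489.75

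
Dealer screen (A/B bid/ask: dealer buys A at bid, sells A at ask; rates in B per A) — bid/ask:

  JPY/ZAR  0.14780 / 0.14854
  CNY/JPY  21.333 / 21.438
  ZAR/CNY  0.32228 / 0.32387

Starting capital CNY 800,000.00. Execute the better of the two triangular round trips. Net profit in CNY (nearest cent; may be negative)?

Net profit: CNY 12,923.56

Best loop CNY → JPY → ZAR → CNY:
CNY 800,000.00 × 21.333 (sell CNY at bid) = JPY 17,066,400
JPY 17,066,400 × 0.14780 (sell JPY at bid) = ZAR 2,522,413.92
ZAR 2,522,413.92 × 0.32228 (sell ZAR at bid) = CNY 812,923.56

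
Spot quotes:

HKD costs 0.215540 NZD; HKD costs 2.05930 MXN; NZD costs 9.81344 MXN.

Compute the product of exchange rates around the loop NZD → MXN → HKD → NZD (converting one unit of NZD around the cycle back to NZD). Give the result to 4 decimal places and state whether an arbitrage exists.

1.0271 (arbitrage exists)

Around NZD → MXN → HKD → NZD: 1 × 9.81344 ÷ 2.05930 × 0.215540 = 1.027140
Product > 1; profitable direction is NZD → MXN → HKD → NZD.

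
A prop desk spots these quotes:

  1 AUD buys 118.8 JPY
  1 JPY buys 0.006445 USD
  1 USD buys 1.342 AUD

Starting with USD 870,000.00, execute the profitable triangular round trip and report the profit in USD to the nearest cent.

Profit: USD 23,945.68

Profitable loop is USD → AUD → JPY → USD:
USD 870,000.00 × 1.342 = AUD 1,167,540.00
AUD 1,167,540.00 × 118.8 = JPY 138,703,752
JPY 138,703,752 × 0.006445 = USD 893,945.68
Profit = USD 893,945.68 − USD 870,000.00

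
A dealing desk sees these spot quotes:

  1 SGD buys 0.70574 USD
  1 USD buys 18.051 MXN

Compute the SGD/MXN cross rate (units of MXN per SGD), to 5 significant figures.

SGD/MXN = 12.739

1 SGD × 0.70574 = 0.70574 USD
0.70574 USD × 18.051 = 12.7393 MXN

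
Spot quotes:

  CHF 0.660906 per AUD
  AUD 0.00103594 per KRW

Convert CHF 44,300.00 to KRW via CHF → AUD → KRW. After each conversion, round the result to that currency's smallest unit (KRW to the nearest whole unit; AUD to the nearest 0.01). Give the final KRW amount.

CHF 44,300.00 ÷ 0.660906 = AUD 67,029.20
AUD 67,029.20 ÷ 0.00103594 = KRW 64,703,747

KRW 64,703,747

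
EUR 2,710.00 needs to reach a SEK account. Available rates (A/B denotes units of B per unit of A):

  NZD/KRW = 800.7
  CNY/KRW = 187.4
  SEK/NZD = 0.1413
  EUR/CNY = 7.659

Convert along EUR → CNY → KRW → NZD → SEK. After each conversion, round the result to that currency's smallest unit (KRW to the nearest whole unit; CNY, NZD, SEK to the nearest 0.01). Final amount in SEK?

SEK 34,379.48

EUR 2,710.00 × 7.659 = CNY 20,755.89
CNY 20,755.89 × 187.4 = KRW 3,889,654
KRW 3,889,654 ÷ 800.7 = NZD 4,857.82
NZD 4,857.82 ÷ 0.1413 = SEK 34,379.48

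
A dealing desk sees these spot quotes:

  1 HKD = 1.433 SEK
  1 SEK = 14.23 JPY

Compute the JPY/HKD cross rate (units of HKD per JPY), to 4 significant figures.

1 JPY ÷ 14.23 = 0.0702741 SEK
0.0702741 SEK ÷ 1.433 = 0.0490398 HKD

JPY/HKD = 0.04904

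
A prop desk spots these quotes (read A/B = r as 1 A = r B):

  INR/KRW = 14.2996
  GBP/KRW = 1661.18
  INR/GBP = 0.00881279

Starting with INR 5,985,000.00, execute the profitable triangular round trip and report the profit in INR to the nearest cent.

Profit: INR 142,317.44

Profitable loop is INR → GBP → KRW → INR:
INR 5,985,000.00 × 0.00881279 = GBP 52,744.55
GBP 52,744.55 × 1661.18 = KRW 87,618,188
KRW 87,618,188 ÷ 14.2996 = INR 6,127,317.44
Profit = INR 6,127,317.44 − INR 5,985,000.00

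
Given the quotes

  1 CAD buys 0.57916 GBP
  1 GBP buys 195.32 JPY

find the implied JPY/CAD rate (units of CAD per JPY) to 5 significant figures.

1 JPY ÷ 195.32 = 0.0051198 GBP
0.0051198 GBP ÷ 0.57916 = 0.00884005 CAD

JPY/CAD = 0.0088401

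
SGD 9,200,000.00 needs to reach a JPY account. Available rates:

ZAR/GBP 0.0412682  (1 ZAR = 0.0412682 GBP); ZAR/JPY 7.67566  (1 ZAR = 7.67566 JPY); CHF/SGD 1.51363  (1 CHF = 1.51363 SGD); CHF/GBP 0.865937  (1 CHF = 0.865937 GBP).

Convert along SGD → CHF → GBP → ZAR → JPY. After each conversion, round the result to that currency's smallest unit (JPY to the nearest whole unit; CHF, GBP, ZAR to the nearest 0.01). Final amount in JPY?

SGD 9,200,000.00 ÷ 1.51363 = CHF 6,078,103.63
CHF 6,078,103.63 × 0.865937 = GBP 5,263,254.82
GBP 5,263,254.82 ÷ 0.0412682 = ZAR 127,537,785.03
ZAR 127,537,785.03 × 7.67566 = JPY 978,936,675

JPY 978,936,675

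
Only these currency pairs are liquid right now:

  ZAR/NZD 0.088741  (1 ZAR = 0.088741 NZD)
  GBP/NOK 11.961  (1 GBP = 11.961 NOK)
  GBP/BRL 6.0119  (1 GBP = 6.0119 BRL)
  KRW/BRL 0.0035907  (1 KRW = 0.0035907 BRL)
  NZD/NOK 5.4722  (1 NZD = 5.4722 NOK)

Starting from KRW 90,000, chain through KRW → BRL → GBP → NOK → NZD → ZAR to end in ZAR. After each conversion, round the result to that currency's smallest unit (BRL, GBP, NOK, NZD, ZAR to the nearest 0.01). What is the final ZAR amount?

KRW 90,000 × 0.0035907 = BRL 323.16
BRL 323.16 ÷ 6.0119 = GBP 53.75
GBP 53.75 × 11.961 = NOK 642.90
NOK 642.90 ÷ 5.4722 = NZD 117.48
NZD 117.48 ÷ 0.088741 = ZAR 1,323.85

ZAR 1,323.85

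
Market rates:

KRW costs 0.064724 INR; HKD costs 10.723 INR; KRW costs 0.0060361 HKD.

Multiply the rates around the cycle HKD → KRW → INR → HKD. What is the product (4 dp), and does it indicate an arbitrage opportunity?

Around HKD → KRW → INR → HKD: 1 ÷ 0.0060361 × 0.064724 ÷ 10.723 = 0.999983
Product ≈ 1 (deviation 0.002%, within rounding noise).

1.0000 (no arbitrage)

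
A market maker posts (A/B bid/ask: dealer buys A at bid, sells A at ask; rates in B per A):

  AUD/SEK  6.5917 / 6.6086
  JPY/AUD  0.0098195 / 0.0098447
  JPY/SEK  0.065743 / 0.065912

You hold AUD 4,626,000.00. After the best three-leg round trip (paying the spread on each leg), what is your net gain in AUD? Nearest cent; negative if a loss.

Best loop AUD → JPY → SEK → AUD:
AUD 4,626,000.00 ÷ 0.0098447 (buy JPY at ask) = JPY 469,897,508
JPY 469,897,508 × 0.065743 (sell JPY at bid) = SEK 30,892,471.89
SEK 30,892,471.89 ÷ 6.6086 (buy AUD at ask) = AUD 4,674,586.43

Net profit: AUD 48,586.43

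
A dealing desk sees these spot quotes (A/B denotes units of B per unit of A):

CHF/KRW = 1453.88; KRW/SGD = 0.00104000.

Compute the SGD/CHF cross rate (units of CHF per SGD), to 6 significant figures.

1 SGD ÷ 0.00104000 = 961.538 KRW
961.538 KRW ÷ 1453.88 = 0.66136 CHF

SGD/CHF = 0.661360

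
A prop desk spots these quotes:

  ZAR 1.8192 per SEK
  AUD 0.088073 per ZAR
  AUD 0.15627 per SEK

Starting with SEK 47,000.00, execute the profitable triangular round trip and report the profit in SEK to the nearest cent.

Profit: SEK 1,188.73

Profitable loop is SEK → ZAR → AUD → SEK:
SEK 47,000.00 × 1.8192 = ZAR 85,502.40
ZAR 85,502.40 × 0.088073 = AUD 7,530.45
AUD 7,530.45 ÷ 0.15627 = SEK 48,188.73
Profit = SEK 48,188.73 − SEK 47,000.00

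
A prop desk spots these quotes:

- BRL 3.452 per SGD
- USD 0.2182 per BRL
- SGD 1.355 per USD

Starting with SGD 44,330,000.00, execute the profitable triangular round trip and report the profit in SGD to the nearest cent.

Profit: SGD 914,163.15

Profitable loop is SGD → BRL → USD → SGD:
SGD 44,330,000.00 × 3.452 = BRL 153,027,160.00
BRL 153,027,160.00 × 0.2182 = USD 33,390,526.31
USD 33,390,526.31 × 1.355 = SGD 45,244,163.15
Profit = SGD 45,244,163.15 − SGD 44,330,000.00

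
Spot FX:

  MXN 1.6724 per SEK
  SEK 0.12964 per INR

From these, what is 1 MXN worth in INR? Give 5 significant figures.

MXN/INR = 4.6123

1 MXN ÷ 1.6724 = 0.597943 SEK
0.597943 SEK ÷ 0.12964 = 4.61233 INR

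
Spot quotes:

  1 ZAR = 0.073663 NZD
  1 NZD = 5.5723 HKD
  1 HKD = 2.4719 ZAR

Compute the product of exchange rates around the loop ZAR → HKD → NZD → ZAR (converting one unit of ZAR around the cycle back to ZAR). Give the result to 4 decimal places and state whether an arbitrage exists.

Around ZAR → HKD → NZD → ZAR: 1 ÷ 2.4719 ÷ 5.5723 ÷ 0.073663 = 0.985565
Product < 1; profitable direction is ZAR → NZD → HKD → ZAR.

0.9856 (arbitrage exists)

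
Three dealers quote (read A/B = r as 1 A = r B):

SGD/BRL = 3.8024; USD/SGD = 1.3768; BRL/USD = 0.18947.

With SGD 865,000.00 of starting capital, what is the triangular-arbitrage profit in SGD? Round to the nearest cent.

Profit: SGD 7,061.26

Profitable loop is SGD → USD → BRL → SGD:
SGD 865,000.00 ÷ 1.3768 = USD 628,268.45
USD 628,268.45 ÷ 0.18947 = BRL 3,315,925.73
BRL 3,315,925.73 ÷ 3.8024 = SGD 872,061.26
Profit = SGD 872,061.26 − SGD 865,000.00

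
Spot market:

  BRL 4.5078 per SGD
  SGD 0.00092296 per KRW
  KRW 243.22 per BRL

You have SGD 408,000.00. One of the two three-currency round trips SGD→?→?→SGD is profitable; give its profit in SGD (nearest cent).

Profit: SGD 4,863.95

Profitable loop is SGD → BRL → KRW → SGD:
SGD 408,000.00 × 4.5078 = BRL 1,839,182.40
BRL 1,839,182.40 × 243.22 = KRW 447,325,943
KRW 447,325,943 × 0.00092296 = SGD 412,863.95
Profit = SGD 412,863.95 − SGD 408,000.00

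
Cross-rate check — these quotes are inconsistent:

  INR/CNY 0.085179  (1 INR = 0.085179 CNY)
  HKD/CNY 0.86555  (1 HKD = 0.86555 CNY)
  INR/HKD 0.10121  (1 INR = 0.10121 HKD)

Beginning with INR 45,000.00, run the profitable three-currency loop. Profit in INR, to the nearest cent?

Profitable loop is INR → HKD → CNY → INR:
INR 45,000.00 × 0.10121 = HKD 4,554.45
HKD 4,554.45 × 0.86555 = CNY 3,942.10
CNY 3,942.10 ÷ 0.085179 = INR 46,280.24
Profit = INR 46,280.24 − INR 45,000.00

Profit: INR 1,280.24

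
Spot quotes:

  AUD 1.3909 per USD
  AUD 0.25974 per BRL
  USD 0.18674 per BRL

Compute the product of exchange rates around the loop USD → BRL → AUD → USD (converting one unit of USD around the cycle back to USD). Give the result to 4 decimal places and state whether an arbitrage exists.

Around USD → BRL → AUD → USD: 1 ÷ 0.18674 × 0.25974 ÷ 1.3909 = 1.000013
Product ≈ 1 (deviation 0.001%, within rounding noise).

1.0000 (no arbitrage)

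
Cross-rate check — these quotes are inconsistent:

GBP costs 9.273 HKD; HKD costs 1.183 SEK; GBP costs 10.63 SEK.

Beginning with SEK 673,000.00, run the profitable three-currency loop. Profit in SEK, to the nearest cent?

Profitable loop is SEK → GBP → HKD → SEK:
SEK 673,000.00 ÷ 10.63 = GBP 63,311.38
GBP 63,311.38 × 9.273 = HKD 587,086.45
HKD 587,086.45 × 1.183 = SEK 694,523.27
Profit = SEK 694,523.27 − SEK 673,000.00

Profit: SEK 21,523.27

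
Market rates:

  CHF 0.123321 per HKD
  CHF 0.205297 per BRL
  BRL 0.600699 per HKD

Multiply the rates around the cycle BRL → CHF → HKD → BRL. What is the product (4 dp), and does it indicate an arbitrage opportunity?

Around BRL → CHF → HKD → BRL: 1 × 0.205297 ÷ 0.123321 × 0.600699 = 1.000006
Product ≈ 1 (deviation 0.001%, within rounding noise).

1.0000 (no arbitrage)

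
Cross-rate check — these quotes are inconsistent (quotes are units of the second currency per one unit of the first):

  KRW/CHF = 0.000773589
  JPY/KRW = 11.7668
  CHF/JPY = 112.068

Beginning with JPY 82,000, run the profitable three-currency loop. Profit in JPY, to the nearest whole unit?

Profit: JPY 1,650

Profitable loop is JPY → KRW → CHF → JPY:
JPY 82,000 × 11.7668 = KRW 964,878
KRW 964,878 × 0.000773589 = CHF 746.42
CHF 746.42 × 112.068 = JPY 83,650
Profit = JPY 83,650 − JPY 82,000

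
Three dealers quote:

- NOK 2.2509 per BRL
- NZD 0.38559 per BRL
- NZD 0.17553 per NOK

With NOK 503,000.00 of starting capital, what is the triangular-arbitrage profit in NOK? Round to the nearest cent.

Profitable loop is NOK → NZD → BRL → NOK:
NOK 503,000.00 × 0.17553 = NZD 88,291.59
NZD 88,291.59 ÷ 0.38559 = BRL 228,977.90
BRL 228,977.90 × 2.2509 = NOK 515,406.36
Profit = NOK 515,406.36 − NOK 503,000.00

Profit: NOK 12,406.36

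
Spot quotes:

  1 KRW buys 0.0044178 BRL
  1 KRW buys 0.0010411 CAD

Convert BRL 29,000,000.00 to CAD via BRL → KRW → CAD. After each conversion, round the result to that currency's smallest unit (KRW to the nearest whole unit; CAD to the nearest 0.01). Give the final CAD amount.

CAD 6,834,148.22

BRL 29,000,000.00 ÷ 0.0044178 = KRW 6,564,353,298
KRW 6,564,353,298 × 0.0010411 = CAD 6,834,148.22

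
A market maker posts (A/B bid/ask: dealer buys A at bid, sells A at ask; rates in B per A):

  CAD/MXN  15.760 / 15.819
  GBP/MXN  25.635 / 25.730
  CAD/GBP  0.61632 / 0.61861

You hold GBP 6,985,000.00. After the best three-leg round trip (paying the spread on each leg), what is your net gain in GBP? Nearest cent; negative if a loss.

Best loop GBP → MXN → CAD → GBP:
GBP 6,985,000.00 × 25.635 (sell GBP at bid) = MXN 179,060,475.00
MXN 179,060,475.00 ÷ 15.819 (buy CAD at ask) = CAD 11,319,329.60
CAD 11,319,329.60 × 0.61632 (sell CAD at bid) = GBP 6,976,329.22

Net result: GBP -8,670.78 (no profitable arbitrage after spreads)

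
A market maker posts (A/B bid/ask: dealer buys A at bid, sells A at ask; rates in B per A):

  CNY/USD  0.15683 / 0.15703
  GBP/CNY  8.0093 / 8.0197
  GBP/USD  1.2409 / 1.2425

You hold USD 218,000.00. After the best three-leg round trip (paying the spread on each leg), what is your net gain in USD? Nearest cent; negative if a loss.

Best loop USD → GBP → CNY → USD:
USD 218,000.00 ÷ 1.2425 (buy GBP at ask) = GBP 175,452.72
GBP 175,452.72 × 8.0093 (sell GBP at bid) = CNY 1,405,253.44
CNY 1,405,253.44 × 0.15683 (sell CNY at bid) = USD 220,385.90

Net profit: USD 2,385.90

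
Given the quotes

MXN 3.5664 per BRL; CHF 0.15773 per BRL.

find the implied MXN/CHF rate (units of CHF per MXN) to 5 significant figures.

MXN/CHF = 0.044227

1 MXN ÷ 3.5664 = 0.280395 BRL
0.280395 BRL × 0.15773 = 0.0442267 CHF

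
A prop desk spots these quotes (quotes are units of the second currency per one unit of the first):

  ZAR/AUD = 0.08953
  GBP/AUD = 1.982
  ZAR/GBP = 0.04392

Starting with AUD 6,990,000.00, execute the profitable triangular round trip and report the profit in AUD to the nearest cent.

Profit: AUD 199,186.97

Profitable loop is AUD → GBP → ZAR → AUD:
AUD 6,990,000.00 ÷ 1.982 = GBP 3,526,740.67
GBP 3,526,740.67 ÷ 0.04392 = ZAR 80,299,195.49
ZAR 80,299,195.49 × 0.08953 = AUD 7,189,186.97
Profit = AUD 7,189,186.97 − AUD 6,990,000.00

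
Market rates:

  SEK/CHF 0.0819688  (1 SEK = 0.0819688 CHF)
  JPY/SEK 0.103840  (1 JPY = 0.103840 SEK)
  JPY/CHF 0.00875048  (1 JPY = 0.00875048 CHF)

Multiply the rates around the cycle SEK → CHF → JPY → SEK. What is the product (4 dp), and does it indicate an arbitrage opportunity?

Around SEK → CHF → JPY → SEK: 1 × 0.0819688 ÷ 0.00875048 × 0.103840 = 0.972706
Product < 1; profitable direction is SEK → JPY → CHF → SEK.

0.9727 (arbitrage exists)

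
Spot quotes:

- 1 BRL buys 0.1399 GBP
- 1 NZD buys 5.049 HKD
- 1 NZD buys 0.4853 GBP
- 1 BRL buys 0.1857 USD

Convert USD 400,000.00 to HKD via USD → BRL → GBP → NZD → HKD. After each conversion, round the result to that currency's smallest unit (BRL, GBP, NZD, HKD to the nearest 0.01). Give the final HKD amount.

HKD 3,135,168.47

USD 400,000.00 ÷ 0.1857 = BRL 2,154,011.85
BRL 2,154,011.85 × 0.1399 = GBP 301,346.26
GBP 301,346.26 ÷ 0.4853 = NZD 620,948.40
NZD 620,948.40 × 5.049 = HKD 3,135,168.47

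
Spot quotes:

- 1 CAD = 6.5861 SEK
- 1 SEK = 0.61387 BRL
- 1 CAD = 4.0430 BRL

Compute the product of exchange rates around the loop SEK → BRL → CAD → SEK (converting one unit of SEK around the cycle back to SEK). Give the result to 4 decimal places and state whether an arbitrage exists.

1.0000 (no arbitrage)

Around SEK → BRL → CAD → SEK: 1 × 0.61387 ÷ 4.0430 × 6.5861 = 1.000002
Product ≈ 1 (deviation 0.000%, within rounding noise).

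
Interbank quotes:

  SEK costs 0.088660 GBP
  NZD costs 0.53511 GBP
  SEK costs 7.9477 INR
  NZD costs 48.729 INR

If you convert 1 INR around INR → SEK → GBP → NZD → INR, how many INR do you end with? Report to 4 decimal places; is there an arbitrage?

1.0159 (arbitrage exists)

Around INR → SEK → GBP → NZD → INR: 1 ÷ 7.9477 × 0.088660 ÷ 0.53511 × 48.729 = 1.015853
Product > 1; profitable direction is INR → SEK → GBP → NZD → INR.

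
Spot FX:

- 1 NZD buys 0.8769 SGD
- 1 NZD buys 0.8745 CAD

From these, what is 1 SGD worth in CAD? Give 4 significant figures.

1 SGD ÷ 0.8769 = 1.14038 NZD
1.14038 NZD × 0.8745 = 0.997263 CAD

SGD/CAD = 0.9973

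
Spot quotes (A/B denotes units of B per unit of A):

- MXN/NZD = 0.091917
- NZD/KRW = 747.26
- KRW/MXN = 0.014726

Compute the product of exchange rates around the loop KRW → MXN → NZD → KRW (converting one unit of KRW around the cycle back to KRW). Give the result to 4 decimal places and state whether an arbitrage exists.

Around KRW → MXN → NZD → KRW: 1 × 0.014726 × 0.091917 × 747.26 = 1.011469
Product > 1; profitable direction is KRW → MXN → NZD → KRW.

1.0115 (arbitrage exists)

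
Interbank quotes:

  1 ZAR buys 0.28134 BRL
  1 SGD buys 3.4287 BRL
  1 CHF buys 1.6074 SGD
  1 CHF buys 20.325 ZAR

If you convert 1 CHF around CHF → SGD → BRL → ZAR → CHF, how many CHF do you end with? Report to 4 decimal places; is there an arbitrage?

0.9638 (arbitrage exists)

Around CHF → SGD → BRL → ZAR → CHF: 1 × 1.6074 × 3.4287 ÷ 0.28134 ÷ 20.325 = 0.963810
Product < 1; profitable direction is CHF → ZAR → BRL → SGD → CHF.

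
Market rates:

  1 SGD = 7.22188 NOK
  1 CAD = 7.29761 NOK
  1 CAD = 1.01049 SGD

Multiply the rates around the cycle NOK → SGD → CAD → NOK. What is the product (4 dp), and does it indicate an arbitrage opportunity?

Around NOK → SGD → CAD → NOK: 1 ÷ 7.22188 ÷ 1.01049 × 7.29761 = 0.999996
Product ≈ 1 (deviation 0.000%, within rounding noise).

1.0000 (no arbitrage)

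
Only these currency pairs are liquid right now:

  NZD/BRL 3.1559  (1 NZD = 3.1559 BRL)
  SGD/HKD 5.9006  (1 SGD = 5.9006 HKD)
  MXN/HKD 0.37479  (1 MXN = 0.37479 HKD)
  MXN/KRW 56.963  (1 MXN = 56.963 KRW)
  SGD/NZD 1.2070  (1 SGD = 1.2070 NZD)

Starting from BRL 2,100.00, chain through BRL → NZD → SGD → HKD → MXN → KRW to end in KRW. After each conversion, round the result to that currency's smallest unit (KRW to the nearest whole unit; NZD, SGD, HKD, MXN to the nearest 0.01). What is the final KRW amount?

KRW 494,412

BRL 2,100.00 ÷ 3.1559 = NZD 665.42
NZD 665.42 ÷ 1.2070 = SGD 551.30
SGD 551.30 × 5.9006 = HKD 3,253.00
HKD 3,253.00 ÷ 0.37479 = MXN 8,679.53
MXN 8,679.53 × 56.963 = KRW 494,412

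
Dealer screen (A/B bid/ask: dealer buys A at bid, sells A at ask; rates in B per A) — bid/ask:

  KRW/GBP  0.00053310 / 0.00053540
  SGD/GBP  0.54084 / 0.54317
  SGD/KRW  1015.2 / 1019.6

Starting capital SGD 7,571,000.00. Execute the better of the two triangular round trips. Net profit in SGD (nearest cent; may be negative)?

Best loop SGD → KRW → GBP → SGD:
SGD 7,571,000.00 × 1015.2 (sell SGD at bid) = KRW 7,686,079,200
KRW 7,686,079,200 × 0.00053310 (sell KRW at bid) = GBP 4,097,448.82
GBP 4,097,448.82 ÷ 0.54317 (buy SGD at ask) = SGD 7,543,584.55

Net result: SGD -27,415.45 (no profitable arbitrage after spreads)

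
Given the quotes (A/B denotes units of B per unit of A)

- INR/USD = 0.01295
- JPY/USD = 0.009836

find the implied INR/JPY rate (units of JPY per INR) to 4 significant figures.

INR/JPY = 1.317

1 INR × 0.01295 = 0.01295 USD
0.01295 USD ÷ 0.009836 = 1.31659 JPY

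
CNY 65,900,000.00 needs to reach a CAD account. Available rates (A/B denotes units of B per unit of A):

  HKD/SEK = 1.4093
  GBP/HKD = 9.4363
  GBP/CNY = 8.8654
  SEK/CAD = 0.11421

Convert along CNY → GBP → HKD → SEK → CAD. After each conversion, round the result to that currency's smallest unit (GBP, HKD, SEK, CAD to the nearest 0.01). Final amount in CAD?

CNY 65,900,000.00 ÷ 8.8654 = GBP 7,433,392.74
GBP 7,433,392.74 × 9.4363 = HKD 70,143,723.91
HKD 70,143,723.91 × 1.4093 = SEK 98,853,550.11
SEK 98,853,550.11 × 0.11421 = CAD 11,290,063.96

CAD 11,290,063.96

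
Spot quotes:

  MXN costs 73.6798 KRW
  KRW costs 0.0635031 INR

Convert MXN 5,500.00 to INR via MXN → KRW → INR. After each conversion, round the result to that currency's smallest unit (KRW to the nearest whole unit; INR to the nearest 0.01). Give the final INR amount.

MXN 5,500.00 × 73.6798 = KRW 405,239
KRW 405,239 × 0.0635031 = INR 25,733.93

INR 25,733.93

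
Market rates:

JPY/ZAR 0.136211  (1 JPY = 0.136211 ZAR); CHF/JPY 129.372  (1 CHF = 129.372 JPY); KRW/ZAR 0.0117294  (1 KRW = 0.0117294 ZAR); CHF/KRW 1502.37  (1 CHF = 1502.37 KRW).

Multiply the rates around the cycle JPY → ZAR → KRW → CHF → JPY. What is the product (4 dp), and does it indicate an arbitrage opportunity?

Around JPY → ZAR → KRW → CHF → JPY: 1 × 0.136211 ÷ 0.0117294 ÷ 1502.37 × 129.372 = 0.999999
Product ≈ 1 (deviation 0.000%, within rounding noise).

1.0000 (no arbitrage)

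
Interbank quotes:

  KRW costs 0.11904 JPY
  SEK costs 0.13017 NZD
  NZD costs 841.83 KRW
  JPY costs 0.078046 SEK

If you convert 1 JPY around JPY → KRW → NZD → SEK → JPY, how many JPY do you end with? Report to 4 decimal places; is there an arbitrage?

0.9822 (arbitrage exists)

Around JPY → KRW → NZD → SEK → JPY: 1 ÷ 0.11904 ÷ 841.83 ÷ 0.13017 ÷ 0.078046 = 0.982248
Product < 1; profitable direction is JPY → SEK → NZD → KRW → JPY.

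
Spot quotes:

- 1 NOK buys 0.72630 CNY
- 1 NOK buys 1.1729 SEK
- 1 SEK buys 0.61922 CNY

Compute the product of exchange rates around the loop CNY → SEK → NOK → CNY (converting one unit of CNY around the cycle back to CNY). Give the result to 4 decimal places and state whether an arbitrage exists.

Around CNY → SEK → NOK → CNY: 1 ÷ 0.61922 ÷ 1.1729 × 0.72630 = 1.000023
Product ≈ 1 (deviation 0.002%, within rounding noise).

1.0000 (no arbitrage)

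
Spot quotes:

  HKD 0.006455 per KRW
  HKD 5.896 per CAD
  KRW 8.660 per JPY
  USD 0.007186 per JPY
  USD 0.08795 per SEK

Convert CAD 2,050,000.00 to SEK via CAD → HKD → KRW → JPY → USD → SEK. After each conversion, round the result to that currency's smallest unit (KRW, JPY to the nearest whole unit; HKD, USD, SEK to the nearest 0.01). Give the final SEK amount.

CAD 2,050,000.00 × 5.896 = HKD 12,086,800.00
HKD 12,086,800.00 ÷ 0.006455 = KRW 1,872,470,953
KRW 1,872,470,953 ÷ 8.660 = JPY 216,220,664
JPY 216,220,664 × 0.007186 = USD 1,553,761.69
USD 1,553,761.69 ÷ 0.08795 = SEK 17,666,420.58

SEK 17,666,420.58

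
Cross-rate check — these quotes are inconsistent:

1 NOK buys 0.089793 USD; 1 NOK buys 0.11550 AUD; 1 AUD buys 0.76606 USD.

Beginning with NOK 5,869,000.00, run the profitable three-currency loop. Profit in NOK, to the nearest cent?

Profitable loop is NOK → USD → AUD → NOK:
NOK 5,869,000.00 × 0.089793 = USD 526,995.12
USD 526,995.12 ÷ 0.76606 = AUD 687,929.30
AUD 687,929.30 ÷ 0.11550 = NOK 5,956,097.81
Profit = NOK 5,956,097.81 − NOK 5,869,000.00

Profit: NOK 87,097.81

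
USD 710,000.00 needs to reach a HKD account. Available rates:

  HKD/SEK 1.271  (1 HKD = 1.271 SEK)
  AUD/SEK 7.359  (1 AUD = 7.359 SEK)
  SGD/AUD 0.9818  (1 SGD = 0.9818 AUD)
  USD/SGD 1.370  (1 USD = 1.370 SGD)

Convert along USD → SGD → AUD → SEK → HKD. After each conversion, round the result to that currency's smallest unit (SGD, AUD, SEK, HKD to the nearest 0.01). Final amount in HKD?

USD 710,000.00 × 1.370 = SGD 972,700.00
SGD 972,700.00 × 0.9818 = AUD 954,996.86
AUD 954,996.86 × 7.359 = SEK 7,027,821.89
SEK 7,027,821.89 ÷ 1.271 = HKD 5,529,364.19

HKD 5,529,364.19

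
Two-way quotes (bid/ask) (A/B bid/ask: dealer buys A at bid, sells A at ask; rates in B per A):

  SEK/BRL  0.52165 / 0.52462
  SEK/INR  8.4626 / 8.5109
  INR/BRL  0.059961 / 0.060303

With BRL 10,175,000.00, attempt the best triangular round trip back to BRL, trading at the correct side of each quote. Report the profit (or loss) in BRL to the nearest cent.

Net profit: BRL 166,873.56

Best loop BRL → INR → SEK → BRL:
BRL 10,175,000.00 ÷ 0.060303 (buy INR at ask) = INR 168,731,240.57
INR 168,731,240.57 ÷ 8.5109 (buy SEK at ask) = SEK 19,825,311.14
SEK 19,825,311.14 × 0.52165 (sell SEK at bid) = BRL 10,341,873.56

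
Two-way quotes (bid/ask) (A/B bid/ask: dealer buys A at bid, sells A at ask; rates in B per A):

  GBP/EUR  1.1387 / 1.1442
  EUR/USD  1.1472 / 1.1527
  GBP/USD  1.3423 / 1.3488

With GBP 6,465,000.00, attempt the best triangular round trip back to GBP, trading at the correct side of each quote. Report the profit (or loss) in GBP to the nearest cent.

Net profit: GBP 114,605.92

Best loop GBP → USD → EUR → GBP:
GBP 6,465,000.00 × 1.3423 (sell GBP at bid) = USD 8,677,969.50
USD 8,677,969.50 ÷ 1.1527 (buy EUR at ask) = EUR 7,528,385.10
EUR 7,528,385.10 ÷ 1.1442 (buy GBP at ask) = GBP 6,579,605.92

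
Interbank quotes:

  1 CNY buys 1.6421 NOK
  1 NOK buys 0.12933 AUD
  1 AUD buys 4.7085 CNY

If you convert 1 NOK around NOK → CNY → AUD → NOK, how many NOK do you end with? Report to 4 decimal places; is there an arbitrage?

Around NOK → CNY → AUD → NOK: 1 ÷ 1.6421 ÷ 4.7085 ÷ 0.12933 = 1.000043
Product ≈ 1 (deviation 0.004%, within rounding noise).

1.0000 (no arbitrage)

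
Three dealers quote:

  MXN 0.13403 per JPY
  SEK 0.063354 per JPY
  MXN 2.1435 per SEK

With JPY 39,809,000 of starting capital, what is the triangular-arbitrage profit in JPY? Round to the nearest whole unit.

Profit: JPY 525,509

Profitable loop is JPY → SEK → MXN → JPY:
JPY 39,809,000 × 0.063354 = SEK 2,522,059.39
SEK 2,522,059.39 × 2.1435 = MXN 5,406,034.29
MXN 5,406,034.29 ÷ 0.13403 = JPY 40,334,509
Profit = JPY 40,334,509 − JPY 39,809,000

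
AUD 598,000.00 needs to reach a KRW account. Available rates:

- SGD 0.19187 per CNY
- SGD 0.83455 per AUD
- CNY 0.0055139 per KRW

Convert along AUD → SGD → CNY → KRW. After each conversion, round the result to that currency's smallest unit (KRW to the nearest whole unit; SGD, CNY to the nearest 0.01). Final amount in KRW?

AUD 598,000.00 × 0.83455 = SGD 499,060.90
SGD 499,060.90 ÷ 0.19187 = CNY 2,601,036.64
CNY 2,601,036.64 ÷ 0.0055139 = KRW 471,723,579

KRW 471,723,579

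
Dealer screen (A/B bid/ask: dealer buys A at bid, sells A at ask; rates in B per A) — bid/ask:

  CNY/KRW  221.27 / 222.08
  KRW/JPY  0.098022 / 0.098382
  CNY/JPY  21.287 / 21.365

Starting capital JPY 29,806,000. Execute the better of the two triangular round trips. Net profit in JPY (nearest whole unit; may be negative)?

Best loop JPY → CNY → KRW → JPY:
JPY 29,806,000 ÷ 21.365 (buy CNY at ask) = CNY 1,395,085.42
CNY 1,395,085.42 × 221.27 (sell CNY at bid) = KRW 308,690,551
KRW 308,690,551 × 0.098022 (sell KRW at bid) = JPY 30,258,465

Net profit: JPY 452,465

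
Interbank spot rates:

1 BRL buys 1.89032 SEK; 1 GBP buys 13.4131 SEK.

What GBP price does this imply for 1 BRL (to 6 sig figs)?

BRL/GBP = 0.140931

1 BRL × 1.89032 = 1.89032 SEK
1.89032 SEK ÷ 13.4131 = 0.140931 GBP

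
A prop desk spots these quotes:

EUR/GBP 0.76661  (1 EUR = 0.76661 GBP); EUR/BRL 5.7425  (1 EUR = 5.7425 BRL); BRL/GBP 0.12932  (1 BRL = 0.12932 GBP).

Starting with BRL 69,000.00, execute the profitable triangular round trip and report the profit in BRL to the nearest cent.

Profit: BRL 2,229.00

Profitable loop is BRL → EUR → GBP → BRL:
BRL 69,000.00 ÷ 5.7425 = EUR 12,015.67
EUR 12,015.67 × 0.76661 = GBP 9,211.33
GBP 9,211.33 ÷ 0.12932 = BRL 71,229.00
Profit = BRL 71,229.00 − BRL 69,000.00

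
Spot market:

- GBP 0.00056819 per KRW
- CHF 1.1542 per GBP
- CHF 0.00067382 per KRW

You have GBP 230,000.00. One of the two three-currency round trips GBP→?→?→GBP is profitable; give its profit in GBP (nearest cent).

Profit: GBP 6,318.15

Profitable loop is GBP → KRW → CHF → GBP:
GBP 230,000.00 ÷ 0.00056819 = KRW 404,794,171
KRW 404,794,171 × 0.00067382 = CHF 272,758.41
CHF 272,758.41 ÷ 1.1542 = GBP 236,318.15
Profit = GBP 236,318.15 − GBP 230,000.00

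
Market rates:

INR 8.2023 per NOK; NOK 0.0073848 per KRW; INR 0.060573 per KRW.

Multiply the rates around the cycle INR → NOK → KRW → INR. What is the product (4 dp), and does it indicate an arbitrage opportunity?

Around INR → NOK → KRW → INR: 1 ÷ 8.2023 ÷ 0.0073848 × 0.060573 = 1.000011
Product ≈ 1 (deviation 0.001%, within rounding noise).

1.0000 (no arbitrage)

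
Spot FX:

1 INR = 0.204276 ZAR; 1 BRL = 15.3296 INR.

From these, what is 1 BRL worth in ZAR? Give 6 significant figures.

1 BRL × 15.3296 = 15.3296 INR
15.3296 INR × 0.204276 = 3.13147 ZAR

BRL/ZAR = 3.13147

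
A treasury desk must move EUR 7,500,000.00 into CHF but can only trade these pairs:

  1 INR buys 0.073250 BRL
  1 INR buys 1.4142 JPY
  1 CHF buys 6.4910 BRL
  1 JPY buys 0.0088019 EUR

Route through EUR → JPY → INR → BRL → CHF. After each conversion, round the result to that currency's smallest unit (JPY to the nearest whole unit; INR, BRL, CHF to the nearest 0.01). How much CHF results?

EUR 7,500,000.00 ÷ 0.0088019 = JPY 852,088,754
JPY 852,088,754 ÷ 1.4142 = INR 602,523,514.35
INR 602,523,514.35 × 0.073250 = BRL 44,134,847.43
BRL 44,134,847.43 ÷ 6.4910 = CHF 6,799,391.07

CHF 6,799,391.07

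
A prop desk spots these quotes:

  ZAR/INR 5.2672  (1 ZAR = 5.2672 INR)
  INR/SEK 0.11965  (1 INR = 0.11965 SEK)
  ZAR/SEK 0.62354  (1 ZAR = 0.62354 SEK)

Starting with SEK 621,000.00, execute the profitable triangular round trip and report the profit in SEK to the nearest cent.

Profitable loop is SEK → ZAR → INR → SEK:
SEK 621,000.00 ÷ 0.62354 = ZAR 995,926.48
ZAR 995,926.48 × 5.2672 = INR 5,245,743.98
INR 5,245,743.98 × 0.11965 = SEK 627,653.27
Profit = SEK 627,653.27 − SEK 621,000.00

Profit: SEK 6,653.27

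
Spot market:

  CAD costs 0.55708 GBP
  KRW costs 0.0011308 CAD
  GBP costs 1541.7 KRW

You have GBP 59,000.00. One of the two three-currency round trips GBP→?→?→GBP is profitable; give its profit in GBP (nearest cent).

Profitable loop is GBP → CAD → KRW → GBP:
GBP 59,000.00 ÷ 0.55708 = CAD 105,909.38
CAD 105,909.38 ÷ 0.0011308 = KRW 93,658,812
KRW 93,658,812 ÷ 1541.7 = GBP 60,750.35
Profit = GBP 60,750.35 − GBP 59,000.00

Profit: GBP 1,750.35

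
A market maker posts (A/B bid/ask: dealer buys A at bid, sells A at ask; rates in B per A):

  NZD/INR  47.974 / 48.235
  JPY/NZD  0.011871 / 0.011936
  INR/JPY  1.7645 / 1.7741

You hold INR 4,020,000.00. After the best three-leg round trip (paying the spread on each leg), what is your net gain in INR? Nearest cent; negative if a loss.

Best loop INR → JPY → NZD → INR:
INR 4,020,000.00 × 1.7645 (sell INR at bid) = JPY 7,093,290
JPY 7,093,290 × 0.011871 (sell JPY at bid) = NZD 84,204.45
NZD 84,204.45 × 47.974 (sell NZD at bid) = INR 4,039,624.07

Net profit: INR 19,624.07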